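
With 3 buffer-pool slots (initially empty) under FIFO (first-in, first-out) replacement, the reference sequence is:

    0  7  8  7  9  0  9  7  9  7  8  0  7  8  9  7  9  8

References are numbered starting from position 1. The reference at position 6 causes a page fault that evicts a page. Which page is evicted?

pos 1: 0: miss, frames (0)
pos 2: 7: miss, frames (0 7)
pos 3: 8: miss, frames (0 7 8)
pos 4: 7: hit
pos 5: 9: miss, evict 0, frames (7 8 9)
pos 6: 0: miss, evict 7, frames (8 9 0)
At position 6, page 7 is evicted.

7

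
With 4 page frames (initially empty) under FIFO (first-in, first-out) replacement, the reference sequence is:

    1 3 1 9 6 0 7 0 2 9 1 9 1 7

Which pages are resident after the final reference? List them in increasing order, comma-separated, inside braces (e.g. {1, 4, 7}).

{1, 2, 7, 9}

1 → miss, frames [1]
3 → miss, frames [1, 3]
1 → hit
9 → miss, frames [1, 3, 9]
6 → miss, frames [1, 3, 9, 6]
0 → miss, evict 1, frames [3, 9, 6, 0]
7 → miss, evict 3, frames [9, 6, 0, 7]
0 → hit
2 → miss, evict 9, frames [6, 0, 7, 2]
9 → miss, evict 6, frames [0, 7, 2, 9]
1 → miss, evict 0, frames [7, 2, 9, 1]
9 → hit
1 → hit
7 → hit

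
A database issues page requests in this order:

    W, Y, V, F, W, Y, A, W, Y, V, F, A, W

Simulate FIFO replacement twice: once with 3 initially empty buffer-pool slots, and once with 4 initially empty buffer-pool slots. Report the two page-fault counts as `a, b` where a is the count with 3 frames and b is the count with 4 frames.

3 frames: F F F F F F F . . F F . F → 10 faults.
4 frames: F F F F . . F F F F F F F → 11 faults.
11 > 10: adding a frame increased faults — Belady's anomaly.

10, 11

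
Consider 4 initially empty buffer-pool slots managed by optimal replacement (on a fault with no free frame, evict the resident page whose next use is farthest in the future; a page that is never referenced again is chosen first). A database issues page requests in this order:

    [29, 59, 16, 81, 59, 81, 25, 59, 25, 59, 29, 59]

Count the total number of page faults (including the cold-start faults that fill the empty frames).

29 -> miss, frames (29)
59 -> miss, frames (29 59)
16 -> miss, frames (29 59 16)
81 -> miss, frames (29 59 16 81)
59 -> hit
81 -> hit
25 -> miss, evict 81, frames (29 59 16 25)
59 -> hit
25 -> hit
59 -> hit
29 -> hit
59 -> hit
Page faults: 5.

5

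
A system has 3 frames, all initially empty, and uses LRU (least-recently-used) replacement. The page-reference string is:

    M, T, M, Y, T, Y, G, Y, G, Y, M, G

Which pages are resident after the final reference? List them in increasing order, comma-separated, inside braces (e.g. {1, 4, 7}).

M -> fault, frames (M)
T -> fault, frames (M T)
M -> hit
Y -> fault, frames (T M Y)
T -> hit
Y -> hit
G -> fault, evict M, frames (T Y G)
Y -> hit
G -> hit
Y -> hit
M -> fault, evict T, frames (G Y M)
G -> hit

{G, M, Y}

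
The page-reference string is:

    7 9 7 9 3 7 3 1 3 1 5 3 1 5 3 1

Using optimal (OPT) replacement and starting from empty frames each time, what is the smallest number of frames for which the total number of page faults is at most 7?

2

f=1: 16 faults
f=2: 7 faults
f=3: 5 faults
f=4: 5 faults
f=5: 5 faults
Smallest f with faults ≤ 7 is 2.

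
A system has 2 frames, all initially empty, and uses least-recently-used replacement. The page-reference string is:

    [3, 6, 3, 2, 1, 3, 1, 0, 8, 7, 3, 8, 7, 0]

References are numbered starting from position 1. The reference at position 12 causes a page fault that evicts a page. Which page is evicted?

pos 1: 3: miss, frames [3]
pos 2: 6: miss, frames [3, 6]
pos 3: 3: hit
pos 4: 2: miss, evict 6, frames [3, 2]
pos 5: 1: miss, evict 3, frames [2, 1]
pos 6: 3: miss, evict 2, frames [1, 3]
pos 7: 1: hit
pos 8: 0: miss, evict 3, frames [1, 0]
pos 9: 8: miss, evict 1, frames [0, 8]
pos 10: 7: miss, evict 0, frames [8, 7]
pos 11: 3: miss, evict 8, frames [7, 3]
pos 12: 8: miss, evict 7, frames [3, 8]
At position 12, page 7 is evicted.

7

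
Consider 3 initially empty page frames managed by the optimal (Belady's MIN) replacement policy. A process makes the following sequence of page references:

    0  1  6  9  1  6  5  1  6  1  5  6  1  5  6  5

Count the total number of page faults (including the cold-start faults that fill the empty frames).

5

0 → miss, frames [0]
1 → miss, frames [0, 1]
6 → miss, frames [0, 1, 6]
9 → miss, evict 0, frames [1, 6, 9]
1 → hit
6 → hit
5 → miss, evict 9, frames [1, 6, 5]
1 → hit
6 → hit
1 → hit
5 → hit
6 → hit
1 → hit
5 → hit
6 → hit
5 → hit
Page faults: 5.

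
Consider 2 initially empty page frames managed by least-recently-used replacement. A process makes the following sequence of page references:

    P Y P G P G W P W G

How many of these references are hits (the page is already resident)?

P -> fault, frames [P]
Y -> fault, frames [P, Y]
P -> hit
G -> fault, evict Y, frames [P, G]
P -> hit
G -> hit
W -> fault, evict P, frames [G, W]
P -> fault, evict G, frames [W, P]
W -> hit
G -> fault, evict P, frames [W, G]
Hits: 4.

4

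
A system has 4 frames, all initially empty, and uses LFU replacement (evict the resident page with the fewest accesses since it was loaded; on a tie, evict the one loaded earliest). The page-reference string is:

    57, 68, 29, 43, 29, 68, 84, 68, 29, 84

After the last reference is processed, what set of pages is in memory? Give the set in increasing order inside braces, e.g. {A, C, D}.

57 -> fault, frames {57}
68 -> fault, frames {57,68}
29 -> fault, frames {57,68,29}
43 -> fault, frames {57,68,29,43}
29 -> hit
68 -> hit
84 -> fault, evict 57, frames {68,29,43,84}
68 -> hit
29 -> hit
84 -> hit

{29, 43, 68, 84}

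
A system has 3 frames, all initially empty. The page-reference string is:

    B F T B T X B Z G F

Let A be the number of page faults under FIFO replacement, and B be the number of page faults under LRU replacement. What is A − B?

Under FIFO: F F F . . F F F F F → 8 faults.
Under LRU: F F F . . F . F F F → 7 faults.
A − B = 8 − 7 = 1.

1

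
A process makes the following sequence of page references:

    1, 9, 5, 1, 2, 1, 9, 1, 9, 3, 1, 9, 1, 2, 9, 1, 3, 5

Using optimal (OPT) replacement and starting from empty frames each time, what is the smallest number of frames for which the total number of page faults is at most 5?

5

f=1: 18 faults
f=2: 11 faults
f=3: 8 faults
f=4: 6 faults
f=5: 5 faults
Smallest f with faults ≤ 5 is 5.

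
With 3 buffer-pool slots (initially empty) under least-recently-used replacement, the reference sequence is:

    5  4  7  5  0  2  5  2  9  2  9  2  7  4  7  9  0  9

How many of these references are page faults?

10

5: miss, frames [5]
4: miss, frames [5, 4]
7: miss, frames [5, 4, 7]
5: hit
0: miss, evict 4, frames [7, 5, 0]
2: miss, evict 7, frames [5, 0, 2]
5: hit
2: hit
9: miss, evict 0, frames [5, 2, 9]
2: hit
9: hit
2: hit
7: miss, evict 5, frames [9, 2, 7]
4: miss, evict 9, frames [2, 7, 4]
7: hit
9: miss, evict 2, frames [4, 7, 9]
0: miss, evict 4, frames [7, 9, 0]
9: hit
Page faults: 10.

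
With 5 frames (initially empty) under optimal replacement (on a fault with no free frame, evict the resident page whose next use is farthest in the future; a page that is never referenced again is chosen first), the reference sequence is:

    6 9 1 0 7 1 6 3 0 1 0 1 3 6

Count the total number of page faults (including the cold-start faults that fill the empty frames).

6 -> fault, frames (6)
9 -> fault, frames (6 9)
1 -> fault, frames (6 9 1)
0 -> fault, frames (6 9 1 0)
7 -> fault, frames (6 9 1 0 7)
1 -> hit
6 -> hit
3 -> fault, evict 7, frames (6 9 1 0 3)
0 -> hit
1 -> hit
0 -> hit
1 -> hit
3 -> hit
6 -> hit
Page faults: 6.

6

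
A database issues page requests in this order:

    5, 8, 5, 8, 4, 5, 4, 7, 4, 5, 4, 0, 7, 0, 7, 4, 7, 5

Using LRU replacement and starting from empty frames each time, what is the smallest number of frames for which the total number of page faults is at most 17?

2

f=1: 18 faults
f=2: 10 faults
f=3: 7 faults
f=4: 5 faults
f=5: 5 faults
Smallest f with faults ≤ 17 is 2.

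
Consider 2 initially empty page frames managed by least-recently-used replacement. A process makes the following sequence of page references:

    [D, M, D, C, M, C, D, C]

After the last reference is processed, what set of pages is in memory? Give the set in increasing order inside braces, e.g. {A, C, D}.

{C, D}

D → fault, frames [D]
M → fault, frames [D, M]
D → hit
C → fault, evict M, frames [D, C]
M → fault, evict D, frames [C, M]
C → hit
D → fault, evict M, frames [C, D]
C → hit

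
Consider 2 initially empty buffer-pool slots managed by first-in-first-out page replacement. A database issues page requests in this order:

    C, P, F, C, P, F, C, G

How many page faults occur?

8

C: fault, frames [C]
P: fault, frames [C, P]
F: fault, evict C, frames [P, F]
C: fault, evict P, frames [F, C]
P: fault, evict F, frames [C, P]
F: fault, evict C, frames [P, F]
C: fault, evict P, frames [F, C]
G: fault, evict F, frames [C, G]
Page faults: 8.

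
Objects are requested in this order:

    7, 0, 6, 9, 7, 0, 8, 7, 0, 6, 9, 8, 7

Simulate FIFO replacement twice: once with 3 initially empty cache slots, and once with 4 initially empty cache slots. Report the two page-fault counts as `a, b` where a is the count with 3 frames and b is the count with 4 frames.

3 frames: F F F F F F F . . F F . F → 10 faults.
4 frames: F F F F . . F F F F F F F → 11 faults.
11 > 10: adding a frame increased faults — Belady's anomaly.

10, 11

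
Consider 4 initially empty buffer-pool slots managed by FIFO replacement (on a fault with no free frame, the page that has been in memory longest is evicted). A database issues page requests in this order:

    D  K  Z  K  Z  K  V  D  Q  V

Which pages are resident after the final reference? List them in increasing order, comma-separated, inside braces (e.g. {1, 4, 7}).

D → fault, frames (D)
K → fault, frames (D K)
Z → fault, frames (D K Z)
K → hit
Z → hit
K → hit
V → fault, frames (D K Z V)
D → hit
Q → fault, evict D, frames (K Z V Q)
V → hit

{K, Q, V, Z}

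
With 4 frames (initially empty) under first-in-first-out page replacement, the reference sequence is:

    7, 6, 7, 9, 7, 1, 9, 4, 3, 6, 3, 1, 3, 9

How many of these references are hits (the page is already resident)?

6

7: miss, frames (7)
6: miss, frames (7 6)
7: hit
9: miss, frames (7 6 9)
7: hit
1: miss, frames (7 6 9 1)
9: hit
4: miss, evict 7, frames (6 9 1 4)
3: miss, evict 6, frames (9 1 4 3)
6: miss, evict 9, frames (1 4 3 6)
3: hit
1: hit
3: hit
9: miss, evict 1, frames (4 3 6 9)
Hits: 6.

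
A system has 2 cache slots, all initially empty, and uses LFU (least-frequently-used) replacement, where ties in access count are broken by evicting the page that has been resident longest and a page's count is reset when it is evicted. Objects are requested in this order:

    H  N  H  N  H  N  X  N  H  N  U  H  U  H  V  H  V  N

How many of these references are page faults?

11

H → miss, frames (H)
N → miss, frames (H N)
H → hit
N → hit
H → hit
N → hit
X → miss, evict H, frames (N X)
N → hit
H → miss, evict X, frames (N H)
N → hit
U → miss, evict H, frames (N U)
H → miss, evict U, frames (N H)
U → miss, evict H, frames (N U)
H → miss, evict U, frames (N H)
V → miss, evict H, frames (N V)
H → miss, evict V, frames (N H)
V → miss, evict H, frames (N V)
N → hit
Page faults: 11.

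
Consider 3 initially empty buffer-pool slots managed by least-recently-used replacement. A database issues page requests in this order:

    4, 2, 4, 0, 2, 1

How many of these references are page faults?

4

4 → miss, frames [4]
2 → miss, frames [4, 2]
4 → hit
0 → miss, frames [2, 4, 0]
2 → hit
1 → miss, evict 4, frames [0, 2, 1]
Page faults: 4.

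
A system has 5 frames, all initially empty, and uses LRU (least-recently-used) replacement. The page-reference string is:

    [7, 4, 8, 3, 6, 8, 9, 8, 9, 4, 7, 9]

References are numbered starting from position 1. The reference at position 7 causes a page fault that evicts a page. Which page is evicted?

pos 1: 7: fault, frames (7)
pos 2: 4: fault, frames (7 4)
pos 3: 8: fault, frames (7 4 8)
pos 4: 3: fault, frames (7 4 8 3)
pos 5: 6: fault, frames (7 4 8 3 6)
pos 6: 8: hit
pos 7: 9: fault, evict 7, frames (4 3 6 8 9)
At position 7, page 7 is evicted.

7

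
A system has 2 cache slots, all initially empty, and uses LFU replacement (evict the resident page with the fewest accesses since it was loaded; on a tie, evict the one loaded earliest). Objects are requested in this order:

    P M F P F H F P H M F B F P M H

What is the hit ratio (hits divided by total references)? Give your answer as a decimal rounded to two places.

P -> miss, frames [P]
M -> miss, frames [P, M]
F -> miss, evict P, frames [M, F]
P -> miss, evict M, frames [F, P]
F -> hit
H -> miss, evict P, frames [F, H]
F -> hit
P -> miss, evict H, frames [F, P]
H -> miss, evict P, frames [F, H]
M -> miss, evict H, frames [F, M]
F -> hit
B -> miss, evict M, frames [F, B]
F -> hit
P -> miss, evict B, frames [F, P]
M -> miss, evict P, frames [F, M]
H -> miss, evict M, frames [F, H]
Hits: 4 of 16 references → 4/16 = 0.2500.

0.25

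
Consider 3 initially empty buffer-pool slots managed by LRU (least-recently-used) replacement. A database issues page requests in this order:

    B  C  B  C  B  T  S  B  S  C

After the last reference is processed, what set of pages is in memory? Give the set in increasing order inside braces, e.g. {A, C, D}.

B: fault, frames [B]
C: fault, frames [B, C]
B: hit
C: hit
B: hit
T: fault, frames [C, B, T]
S: fault, evict C, frames [B, T, S]
B: hit
S: hit
C: fault, evict T, frames [B, S, C]

{B, C, S}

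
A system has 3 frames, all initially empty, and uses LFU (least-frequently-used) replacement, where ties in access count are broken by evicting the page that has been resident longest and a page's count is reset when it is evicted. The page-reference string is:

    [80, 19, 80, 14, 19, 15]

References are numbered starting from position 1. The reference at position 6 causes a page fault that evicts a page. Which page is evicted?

14

pos 1: 80: fault, frames {80}
pos 2: 19: fault, frames {80,19}
pos 3: 80: hit
pos 4: 14: fault, frames {80,19,14}
pos 5: 19: hit
pos 6: 15: fault, evict 14, frames {80,19,15}
At position 6, page 14 is evicted.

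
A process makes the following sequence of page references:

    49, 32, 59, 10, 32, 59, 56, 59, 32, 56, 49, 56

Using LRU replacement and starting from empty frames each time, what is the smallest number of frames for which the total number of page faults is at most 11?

2

f=1: 12 faults
f=2: 10 faults
f=3: 6 faults
f=4: 6 faults
f=5: 5 faults
Smallest f with faults ≤ 11 is 2.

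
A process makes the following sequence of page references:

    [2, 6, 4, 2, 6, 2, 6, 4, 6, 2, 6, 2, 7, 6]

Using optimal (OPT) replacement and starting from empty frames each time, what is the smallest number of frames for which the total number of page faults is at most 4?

3

f=1: 14 faults
f=2: 7 faults
f=3: 4 faults
f=4: 4 faults
Smallest f with faults ≤ 4 is 3.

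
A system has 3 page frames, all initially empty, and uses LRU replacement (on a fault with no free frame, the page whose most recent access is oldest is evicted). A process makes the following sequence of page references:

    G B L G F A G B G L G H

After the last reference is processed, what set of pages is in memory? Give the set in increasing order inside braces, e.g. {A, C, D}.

G -> fault, frames {G}
B -> fault, frames {G,B}
L -> fault, frames {G,B,L}
G -> hit
F -> fault, evict B, frames {L,G,F}
A -> fault, evict L, frames {G,F,A}
G -> hit
B -> fault, evict F, frames {A,G,B}
G -> hit
L -> fault, evict A, frames {B,G,L}
G -> hit
H -> fault, evict B, frames {L,G,H}

{G, H, L}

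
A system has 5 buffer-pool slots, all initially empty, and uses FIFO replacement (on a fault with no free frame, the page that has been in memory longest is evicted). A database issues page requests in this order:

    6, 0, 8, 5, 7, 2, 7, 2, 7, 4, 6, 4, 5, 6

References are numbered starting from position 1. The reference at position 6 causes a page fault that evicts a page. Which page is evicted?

6

pos 1: 6: fault, frames {6}
pos 2: 0: fault, frames {6,0}
pos 3: 8: fault, frames {6,0,8}
pos 4: 5: fault, frames {6,0,8,5}
pos 5: 7: fault, frames {6,0,8,5,7}
pos 6: 2: fault, evict 6, frames {0,8,5,7,2}
At position 6, page 6 is evicted.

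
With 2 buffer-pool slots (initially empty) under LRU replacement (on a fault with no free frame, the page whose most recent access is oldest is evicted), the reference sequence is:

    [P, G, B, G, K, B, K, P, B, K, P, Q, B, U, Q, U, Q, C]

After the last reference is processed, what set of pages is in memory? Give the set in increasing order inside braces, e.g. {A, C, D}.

{C, Q}

P → miss, frames [P]
G → miss, frames [P, G]
B → miss, evict P, frames [G, B]
G → hit
K → miss, evict B, frames [G, K]
B → miss, evict G, frames [K, B]
K → hit
P → miss, evict B, frames [K, P]
B → miss, evict K, frames [P, B]
K → miss, evict P, frames [B, K]
P → miss, evict B, frames [K, P]
Q → miss, evict K, frames [P, Q]
B → miss, evict P, frames [Q, B]
U → miss, evict Q, frames [B, U]
Q → miss, evict B, frames [U, Q]
U → hit
Q → hit
C → miss, evict U, frames [Q, C]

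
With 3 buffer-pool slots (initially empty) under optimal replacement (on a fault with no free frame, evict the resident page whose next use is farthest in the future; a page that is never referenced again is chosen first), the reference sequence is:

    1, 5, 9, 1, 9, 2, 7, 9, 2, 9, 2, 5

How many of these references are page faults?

1: miss, frames [1]
5: miss, frames [1, 5]
9: miss, frames [1, 5, 9]
1: hit
9: hit
2: miss, evict 1, frames [5, 9, 2]
7: miss, evict 5, frames [9, 2, 7]
9: hit
2: hit
9: hit
2: hit
5: miss, evict 7, frames [9, 2, 5]
Page faults: 6.

6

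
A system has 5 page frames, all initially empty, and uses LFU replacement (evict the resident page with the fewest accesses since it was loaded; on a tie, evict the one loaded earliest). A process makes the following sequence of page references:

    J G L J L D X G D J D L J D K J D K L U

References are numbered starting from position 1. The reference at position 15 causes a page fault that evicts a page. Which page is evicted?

X

pos 1: J → miss, frames {J}
pos 2: G → miss, frames {J,G}
pos 3: L → miss, frames {J,G,L}
pos 4: J → hit
pos 5: L → hit
pos 6: D → miss, frames {J,G,L,D}
pos 7: X → miss, frames {J,G,L,D,X}
pos 8: G → hit
pos 9: D → hit
pos 10: J → hit
pos 11: D → hit
pos 12: L → hit
pos 13: J → hit
pos 14: D → hit
pos 15: K → miss, evict X, frames {J,G,L,D,K}
At position 15, page X is evicted.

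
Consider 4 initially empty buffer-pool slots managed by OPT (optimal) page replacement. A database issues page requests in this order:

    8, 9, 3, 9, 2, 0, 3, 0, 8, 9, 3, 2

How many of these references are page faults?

6

8 -> fault, frames (8)
9 -> fault, frames (8 9)
3 -> fault, frames (8 9 3)
9 -> hit
2 -> fault, frames (8 9 3 2)
0 -> fault, evict 2, frames (8 9 3 0)
3 -> hit
0 -> hit
8 -> hit
9 -> hit
3 -> hit
2 -> fault, evict 0, frames (8 9 3 2)
Page faults: 6.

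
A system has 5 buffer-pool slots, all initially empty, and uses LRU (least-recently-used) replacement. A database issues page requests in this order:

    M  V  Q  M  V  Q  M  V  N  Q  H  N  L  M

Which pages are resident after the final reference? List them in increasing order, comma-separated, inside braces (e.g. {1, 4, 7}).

M -> fault, frames [M]
V -> fault, frames [M, V]
Q -> fault, frames [M, V, Q]
M -> hit
V -> hit
Q -> hit
M -> hit
V -> hit
N -> fault, frames [Q, M, V, N]
Q -> hit
H -> fault, frames [M, V, N, Q, H]
N -> hit
L -> fault, evict M, frames [V, Q, H, N, L]
M -> fault, evict V, frames [Q, H, N, L, M]

{H, L, M, N, Q}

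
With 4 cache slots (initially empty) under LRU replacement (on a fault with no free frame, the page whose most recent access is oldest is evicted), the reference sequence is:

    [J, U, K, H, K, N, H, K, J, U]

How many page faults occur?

J: fault, frames (J)
U: fault, frames (J U)
K: fault, frames (J U K)
H: fault, frames (J U K H)
K: hit
N: fault, evict J, frames (U H K N)
H: hit
K: hit
J: fault, evict U, frames (N H K J)
U: fault, evict N, frames (H K J U)
Page faults: 7.

7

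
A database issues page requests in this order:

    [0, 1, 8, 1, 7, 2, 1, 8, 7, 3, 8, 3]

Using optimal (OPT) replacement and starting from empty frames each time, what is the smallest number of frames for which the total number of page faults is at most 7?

f=1: 12 faults
f=2: 8 faults
f=3: 7 faults
f=4: 6 faults
f=5: 6 faults
f=6: 6 faults
Smallest f with faults ≤ 7 is 3.

3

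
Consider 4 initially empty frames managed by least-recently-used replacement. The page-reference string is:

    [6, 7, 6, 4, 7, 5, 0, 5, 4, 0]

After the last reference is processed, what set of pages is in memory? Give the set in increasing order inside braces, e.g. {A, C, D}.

6: fault, frames [6]
7: fault, frames [6, 7]
6: hit
4: fault, frames [7, 6, 4]
7: hit
5: fault, frames [6, 4, 7, 5]
0: fault, evict 6, frames [4, 7, 5, 0]
5: hit
4: hit
0: hit

{0, 4, 5, 7}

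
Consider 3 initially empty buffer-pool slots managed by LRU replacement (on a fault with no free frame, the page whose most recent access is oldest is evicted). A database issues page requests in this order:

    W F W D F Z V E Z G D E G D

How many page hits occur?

5

W -> miss, frames (W)
F -> miss, frames (W F)
W -> hit
D -> miss, frames (F W D)
F -> hit
Z -> miss, evict W, frames (D F Z)
V -> miss, evict D, frames (F Z V)
E -> miss, evict F, frames (Z V E)
Z -> hit
G -> miss, evict V, frames (E Z G)
D -> miss, evict E, frames (Z G D)
E -> miss, evict Z, frames (G D E)
G -> hit
D -> hit
Hits: 5.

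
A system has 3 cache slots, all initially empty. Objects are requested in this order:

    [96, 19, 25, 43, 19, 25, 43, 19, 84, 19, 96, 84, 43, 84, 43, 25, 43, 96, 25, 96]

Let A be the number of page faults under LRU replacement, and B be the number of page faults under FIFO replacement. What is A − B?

-2

Under LRU: F F F F . . . . F . F . F . . F . F . . → 9 faults.
Under FIFO: F F F F . . . . F F F . F F . F . F . . → 11 faults.
A − B = 9 − 11 = -2.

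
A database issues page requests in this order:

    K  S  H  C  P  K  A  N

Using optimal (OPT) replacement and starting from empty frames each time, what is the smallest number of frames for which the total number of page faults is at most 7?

f=1: 8 faults
f=2: 7 faults
f=3: 7 faults
f=4: 7 faults
f=5: 7 faults
f=6: 7 faults
f=7: 7 faults
Smallest f with faults ≤ 7 is 2.

2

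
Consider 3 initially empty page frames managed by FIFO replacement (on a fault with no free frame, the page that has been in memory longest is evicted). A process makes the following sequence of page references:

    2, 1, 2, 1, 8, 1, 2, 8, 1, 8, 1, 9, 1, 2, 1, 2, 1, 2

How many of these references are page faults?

6

2 -> fault, frames {2}
1 -> fault, frames {2,1}
2 -> hit
1 -> hit
8 -> fault, frames {2,1,8}
1 -> hit
2 -> hit
8 -> hit
1 -> hit
8 -> hit
1 -> hit
9 -> fault, evict 2, frames {1,8,9}
1 -> hit
2 -> fault, evict 1, frames {8,9,2}
1 -> fault, evict 8, frames {9,2,1}
2 -> hit
1 -> hit
2 -> hit
Page faults: 6.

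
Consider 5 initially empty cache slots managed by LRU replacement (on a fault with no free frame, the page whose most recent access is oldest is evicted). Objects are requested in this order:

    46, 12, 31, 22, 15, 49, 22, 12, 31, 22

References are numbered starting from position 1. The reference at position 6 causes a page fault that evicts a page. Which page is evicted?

pos 1: 46: fault, frames [46]
pos 2: 12: fault, frames [46, 12]
pos 3: 31: fault, frames [46, 12, 31]
pos 4: 22: fault, frames [46, 12, 31, 22]
pos 5: 15: fault, frames [46, 12, 31, 22, 15]
pos 6: 49: fault, evict 46, frames [12, 31, 22, 15, 49]
At position 6, page 46 is evicted.

46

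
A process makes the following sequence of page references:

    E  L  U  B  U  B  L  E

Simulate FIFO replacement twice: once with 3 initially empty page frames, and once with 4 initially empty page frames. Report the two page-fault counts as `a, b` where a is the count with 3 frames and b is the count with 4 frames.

5, 4

3 frames: F F F F . . . F → 5 faults.
4 frames: F F F F . . . . → 4 faults.
4 < 5: adding a frame reduced faults, as is typical.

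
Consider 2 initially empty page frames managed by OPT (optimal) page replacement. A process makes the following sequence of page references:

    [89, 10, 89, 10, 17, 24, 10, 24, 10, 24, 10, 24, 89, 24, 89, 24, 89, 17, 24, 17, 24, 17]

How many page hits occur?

16

89 -> fault, frames (89)
10 -> fault, frames (89 10)
89 -> hit
10 -> hit
17 -> fault, evict 89, frames (10 17)
24 -> fault, evict 17, frames (10 24)
10 -> hit
24 -> hit
10 -> hit
24 -> hit
10 -> hit
24 -> hit
89 -> fault, evict 10, frames (24 89)
24 -> hit
89 -> hit
24 -> hit
89 -> hit
17 -> fault, evict 89, frames (24 17)
24 -> hit
17 -> hit
24 -> hit
17 -> hit
Hits: 16.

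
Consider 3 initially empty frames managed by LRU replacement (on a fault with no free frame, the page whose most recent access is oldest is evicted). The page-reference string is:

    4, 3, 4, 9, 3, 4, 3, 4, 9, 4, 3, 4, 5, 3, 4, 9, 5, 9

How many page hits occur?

4 → fault, frames {4}
3 → fault, frames {4,3}
4 → hit
9 → fault, frames {3,4,9}
3 → hit
4 → hit
3 → hit
4 → hit
9 → hit
4 → hit
3 → hit
4 → hit
5 → fault, evict 9, frames {3,4,5}
3 → hit
4 → hit
9 → fault, evict 5, frames {3,4,9}
5 → fault, evict 3, frames {4,9,5}
9 → hit
Hits: 12.

12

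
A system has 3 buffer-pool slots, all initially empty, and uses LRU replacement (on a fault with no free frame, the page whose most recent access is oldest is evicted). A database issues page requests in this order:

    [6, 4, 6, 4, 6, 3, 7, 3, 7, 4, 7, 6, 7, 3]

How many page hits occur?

7

6 → miss, frames [6]
4 → miss, frames [6, 4]
6 → hit
4 → hit
6 → hit
3 → miss, frames [4, 6, 3]
7 → miss, evict 4, frames [6, 3, 7]
3 → hit
7 → hit
4 → miss, evict 6, frames [3, 7, 4]
7 → hit
6 → miss, evict 3, frames [4, 7, 6]
7 → hit
3 → miss, evict 4, frames [6, 7, 3]
Hits: 7.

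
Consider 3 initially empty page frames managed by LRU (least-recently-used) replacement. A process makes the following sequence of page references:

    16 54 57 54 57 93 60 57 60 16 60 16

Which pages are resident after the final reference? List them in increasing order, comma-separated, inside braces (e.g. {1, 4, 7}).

{16, 57, 60}

16: fault, frames (16)
54: fault, frames (16 54)
57: fault, frames (16 54 57)
54: hit
57: hit
93: fault, evict 16, frames (54 57 93)
60: fault, evict 54, frames (57 93 60)
57: hit
60: hit
16: fault, evict 93, frames (57 60 16)
60: hit
16: hit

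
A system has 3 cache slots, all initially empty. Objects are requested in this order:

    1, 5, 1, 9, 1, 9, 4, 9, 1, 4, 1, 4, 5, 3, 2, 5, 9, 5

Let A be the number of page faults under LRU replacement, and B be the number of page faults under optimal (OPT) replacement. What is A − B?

Under LRU: F F . F . . F . . . . . F F F . F . → 8 faults.
Under OPT: F F . F . . F . . . . . F F F . . . → 7 faults.
A − B = 8 − 7 = 1.

1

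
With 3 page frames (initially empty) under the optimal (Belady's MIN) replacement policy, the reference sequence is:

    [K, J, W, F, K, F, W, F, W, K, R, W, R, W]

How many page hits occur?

9

K -> miss, frames {K}
J -> miss, frames {K,J}
W -> miss, frames {K,J,W}
F -> miss, evict J, frames {K,W,F}
K -> hit
F -> hit
W -> hit
F -> hit
W -> hit
K -> hit
R -> miss, evict F, frames {K,W,R}
W -> hit
R -> hit
W -> hit
Hits: 9.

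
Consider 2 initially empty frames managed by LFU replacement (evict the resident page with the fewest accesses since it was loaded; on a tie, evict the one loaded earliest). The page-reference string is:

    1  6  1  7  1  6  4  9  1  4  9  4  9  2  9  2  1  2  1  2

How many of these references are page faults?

13

1 -> miss, frames [1]
6 -> miss, frames [1, 6]
1 -> hit
7 -> miss, evict 6, frames [1, 7]
1 -> hit
6 -> miss, evict 7, frames [1, 6]
4 -> miss, evict 6, frames [1, 4]
9 -> miss, evict 4, frames [1, 9]
1 -> hit
4 -> miss, evict 9, frames [1, 4]
9 -> miss, evict 4, frames [1, 9]
4 -> miss, evict 9, frames [1, 4]
9 -> miss, evict 4, frames [1, 9]
2 -> miss, evict 9, frames [1, 2]
9 -> miss, evict 2, frames [1, 9]
2 -> miss, evict 9, frames [1, 2]
1 -> hit
2 -> hit
1 -> hit
2 -> hit
Page faults: 13.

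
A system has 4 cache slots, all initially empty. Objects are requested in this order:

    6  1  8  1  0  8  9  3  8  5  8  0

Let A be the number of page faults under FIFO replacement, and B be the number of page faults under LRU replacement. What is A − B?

Under FIFO: F F F . F . F F . F F F → 9 faults.
Under LRU: F F F . F . F F . F . F → 8 faults.
A − B = 9 − 8 = 1.

1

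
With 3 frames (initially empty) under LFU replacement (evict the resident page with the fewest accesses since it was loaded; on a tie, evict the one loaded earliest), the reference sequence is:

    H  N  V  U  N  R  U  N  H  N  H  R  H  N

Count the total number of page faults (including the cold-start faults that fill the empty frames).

H -> miss, frames [H]
N -> miss, frames [H, N]
V -> miss, frames [H, N, V]
U -> miss, evict H, frames [N, V, U]
N -> hit
R -> miss, evict V, frames [N, U, R]
U -> hit
N -> hit
H -> miss, evict R, frames [N, U, H]
N -> hit
H -> hit
R -> miss, evict U, frames [N, H, R]
H -> hit
N -> hit
Page faults: 7.

7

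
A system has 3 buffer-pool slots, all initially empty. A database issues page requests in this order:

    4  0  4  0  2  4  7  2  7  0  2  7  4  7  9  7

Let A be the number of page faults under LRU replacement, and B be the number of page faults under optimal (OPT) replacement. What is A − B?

1

Under LRU: F F . . F . F . . F . . F . F . → 7 faults.
Under OPT: F F . . F . F . . . . . F . F . → 6 faults.
A − B = 7 − 6 = 1.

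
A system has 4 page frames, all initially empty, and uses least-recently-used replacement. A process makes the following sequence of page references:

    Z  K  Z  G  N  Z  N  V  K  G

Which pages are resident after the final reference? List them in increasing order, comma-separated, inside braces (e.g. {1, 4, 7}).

{G, K, N, V}

Z: fault, frames (Z)
K: fault, frames (Z K)
Z: hit
G: fault, frames (K Z G)
N: fault, frames (K Z G N)
Z: hit
N: hit
V: fault, evict K, frames (G Z N V)
K: fault, evict G, frames (Z N V K)
G: fault, evict Z, frames (N V K G)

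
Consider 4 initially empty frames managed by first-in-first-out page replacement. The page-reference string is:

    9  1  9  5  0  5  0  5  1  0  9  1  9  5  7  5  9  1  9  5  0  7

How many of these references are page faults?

9 → miss, frames {9}
1 → miss, frames {9,1}
9 → hit
5 → miss, frames {9,1,5}
0 → miss, frames {9,1,5,0}
5 → hit
0 → hit
5 → hit
1 → hit
0 → hit
9 → hit
1 → hit
9 → hit
5 → hit
7 → miss, evict 9, frames {1,5,0,7}
5 → hit
9 → miss, evict 1, frames {5,0,7,9}
1 → miss, evict 5, frames {0,7,9,1}
9 → hit
5 → miss, evict 0, frames {7,9,1,5}
0 → miss, evict 7, frames {9,1,5,0}
7 → miss, evict 9, frames {1,5,0,7}
Page faults: 10.

10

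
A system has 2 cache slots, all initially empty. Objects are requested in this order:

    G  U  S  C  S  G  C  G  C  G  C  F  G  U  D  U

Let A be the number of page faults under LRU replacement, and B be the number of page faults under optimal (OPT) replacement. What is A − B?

2

Under LRU: F F F F . F F . . . . F F F F . → 10 faults.
Under OPT: F F F F . F . . . . . F . F F . → 8 faults.
A − B = 10 − 8 = 2.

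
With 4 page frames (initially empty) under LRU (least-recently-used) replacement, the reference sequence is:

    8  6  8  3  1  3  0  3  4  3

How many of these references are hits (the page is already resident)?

8 -> fault, frames (8)
6 -> fault, frames (8 6)
8 -> hit
3 -> fault, frames (6 8 3)
1 -> fault, frames (6 8 3 1)
3 -> hit
0 -> fault, evict 6, frames (8 1 3 0)
3 -> hit
4 -> fault, evict 8, frames (1 0 3 4)
3 -> hit
Hits: 4.

4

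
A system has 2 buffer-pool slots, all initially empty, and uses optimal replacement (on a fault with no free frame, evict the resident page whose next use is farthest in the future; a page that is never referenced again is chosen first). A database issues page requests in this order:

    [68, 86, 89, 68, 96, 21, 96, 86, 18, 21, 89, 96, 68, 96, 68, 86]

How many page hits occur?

5

68: fault, frames {68}
86: fault, frames {68,86}
89: fault, evict 86, frames {68,89}
68: hit
96: fault, evict 68, frames {89,96}
21: fault, evict 89, frames {96,21}
96: hit
86: fault, evict 96, frames {21,86}
18: fault, evict 86, frames {21,18}
21: hit
89: fault, evict 18, frames {21,89}
96: fault, evict 89, frames {21,96}
68: fault, evict 21, frames {96,68}
96: hit
68: hit
86: fault, evict 68, frames {96,86}
Hits: 5.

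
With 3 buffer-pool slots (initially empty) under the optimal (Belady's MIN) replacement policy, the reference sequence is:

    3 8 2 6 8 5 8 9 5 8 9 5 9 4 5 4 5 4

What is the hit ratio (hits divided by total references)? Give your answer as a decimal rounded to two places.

0.61

3 -> miss, frames [3]
8 -> miss, frames [3, 8]
2 -> miss, frames [3, 8, 2]
6 -> miss, evict 2, frames [3, 8, 6]
8 -> hit
5 -> miss, evict 6, frames [3, 8, 5]
8 -> hit
9 -> miss, evict 3, frames [8, 5, 9]
5 -> hit
8 -> hit
9 -> hit
5 -> hit
9 -> hit
4 -> miss, evict 9, frames [8, 5, 4]
5 -> hit
4 -> hit
5 -> hit
4 -> hit
Hits: 11 of 18 references → 11/18 = 0.6111.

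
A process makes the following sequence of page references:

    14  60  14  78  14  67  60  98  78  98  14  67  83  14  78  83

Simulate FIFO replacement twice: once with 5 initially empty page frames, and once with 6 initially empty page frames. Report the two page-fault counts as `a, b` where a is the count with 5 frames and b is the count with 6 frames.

7, 6

5 frames: F F . F . F . F . . . . F F . . → 7 faults.
6 frames: F F . F . F . F . . . . F . . . → 6 faults.
6 < 7: adding a frame reduced faults, as is typical.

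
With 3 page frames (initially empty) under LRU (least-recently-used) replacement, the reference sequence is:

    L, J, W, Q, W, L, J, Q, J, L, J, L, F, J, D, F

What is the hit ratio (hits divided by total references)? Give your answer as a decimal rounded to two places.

L -> miss, frames {L}
J -> miss, frames {L,J}
W -> miss, frames {L,J,W}
Q -> miss, evict L, frames {J,W,Q}
W -> hit
L -> miss, evict J, frames {Q,W,L}
J -> miss, evict Q, frames {W,L,J}
Q -> miss, evict W, frames {L,J,Q}
J -> hit
L -> hit
J -> hit
L -> hit
F -> miss, evict Q, frames {J,L,F}
J -> hit
D -> miss, evict L, frames {F,J,D}
F -> hit
Hits: 7 of 16 references → 7/16 = 0.4375.

0.44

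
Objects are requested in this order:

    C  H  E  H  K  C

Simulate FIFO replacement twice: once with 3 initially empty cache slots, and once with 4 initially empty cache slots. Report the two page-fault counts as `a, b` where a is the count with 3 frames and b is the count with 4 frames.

5, 4

3 frames: F F F . F F → 5 faults.
4 frames: F F F . F . → 4 faults.
4 < 5: adding a frame reduced faults, as is typical.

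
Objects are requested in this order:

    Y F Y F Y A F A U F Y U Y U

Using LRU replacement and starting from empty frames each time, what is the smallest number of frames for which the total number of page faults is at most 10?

2

f=1: 14 faults
f=2: 8 faults
f=3: 5 faults
f=4: 4 faults
Smallest f with faults ≤ 10 is 2.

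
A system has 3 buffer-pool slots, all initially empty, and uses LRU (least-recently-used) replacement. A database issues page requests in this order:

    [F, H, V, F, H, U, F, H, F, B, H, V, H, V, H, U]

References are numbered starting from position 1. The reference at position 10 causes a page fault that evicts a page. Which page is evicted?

pos 1: F: fault, frames [F]
pos 2: H: fault, frames [F, H]
pos 3: V: fault, frames [F, H, V]
pos 4: F: hit
pos 5: H: hit
pos 6: U: fault, evict V, frames [F, H, U]
pos 7: F: hit
pos 8: H: hit
pos 9: F: hit
pos 10: B: fault, evict U, frames [H, F, B]
At position 10, page U is evicted.

U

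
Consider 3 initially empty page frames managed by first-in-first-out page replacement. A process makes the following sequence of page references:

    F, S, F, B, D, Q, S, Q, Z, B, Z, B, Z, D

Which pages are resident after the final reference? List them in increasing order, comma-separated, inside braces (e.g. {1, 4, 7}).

{B, D, Z}

F → fault, frames [F]
S → fault, frames [F, S]
F → hit
B → fault, frames [F, S, B]
D → fault, evict F, frames [S, B, D]
Q → fault, evict S, frames [B, D, Q]
S → fault, evict B, frames [D, Q, S]
Q → hit
Z → fault, evict D, frames [Q, S, Z]
B → fault, evict Q, frames [S, Z, B]
Z → hit
B → hit
Z → hit
D → fault, evict S, frames [Z, B, D]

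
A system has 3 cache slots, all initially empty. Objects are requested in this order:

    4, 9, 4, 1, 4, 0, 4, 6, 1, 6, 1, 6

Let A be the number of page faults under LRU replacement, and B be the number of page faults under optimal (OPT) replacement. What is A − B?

1

Under LRU: F F . F . F . F F . . . → 6 faults.
Under OPT: F F . F . F . F . . . . → 5 faults.
A − B = 6 − 5 = 1.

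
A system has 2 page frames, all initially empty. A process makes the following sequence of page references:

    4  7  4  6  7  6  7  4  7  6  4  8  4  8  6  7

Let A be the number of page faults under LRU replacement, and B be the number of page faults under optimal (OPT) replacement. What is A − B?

Under LRU: F F . F F . . F . F F F . . F F → 10 faults.
Under OPT: F F . F . . . F . F . F . . F F → 8 faults.
A − B = 10 − 8 = 2.

2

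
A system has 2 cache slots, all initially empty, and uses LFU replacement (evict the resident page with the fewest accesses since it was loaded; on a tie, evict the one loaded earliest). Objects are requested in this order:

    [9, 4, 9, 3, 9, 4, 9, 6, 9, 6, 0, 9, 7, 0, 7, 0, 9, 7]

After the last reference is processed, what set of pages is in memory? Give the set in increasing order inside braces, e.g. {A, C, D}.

9 → fault, frames [9]
4 → fault, frames [9, 4]
9 → hit
3 → fault, evict 4, frames [9, 3]
9 → hit
4 → fault, evict 3, frames [9, 4]
9 → hit
6 → fault, evict 4, frames [9, 6]
9 → hit
6 → hit
0 → fault, evict 6, frames [9, 0]
9 → hit
7 → fault, evict 0, frames [9, 7]
0 → fault, evict 7, frames [9, 0]
7 → fault, evict 0, frames [9, 7]
0 → fault, evict 7, frames [9, 0]
9 → hit
7 → fault, evict 0, frames [9, 7]

{7, 9}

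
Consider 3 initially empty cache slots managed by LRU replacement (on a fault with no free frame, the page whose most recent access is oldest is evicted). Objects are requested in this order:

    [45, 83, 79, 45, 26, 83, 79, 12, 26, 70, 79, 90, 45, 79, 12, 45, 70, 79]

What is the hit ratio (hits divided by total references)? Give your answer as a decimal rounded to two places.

0.17

45 -> miss, frames (45)
83 -> miss, frames (45 83)
79 -> miss, frames (45 83 79)
45 -> hit
26 -> miss, evict 83, frames (79 45 26)
83 -> miss, evict 79, frames (45 26 83)
79 -> miss, evict 45, frames (26 83 79)
12 -> miss, evict 26, frames (83 79 12)
26 -> miss, evict 83, frames (79 12 26)
70 -> miss, evict 79, frames (12 26 70)
79 -> miss, evict 12, frames (26 70 79)
90 -> miss, evict 26, frames (70 79 90)
45 -> miss, evict 70, frames (79 90 45)
79 -> hit
12 -> miss, evict 90, frames (45 79 12)
45 -> hit
70 -> miss, evict 79, frames (12 45 70)
79 -> miss, evict 12, frames (45 70 79)
Hits: 3 of 18 references → 3/18 = 0.1667.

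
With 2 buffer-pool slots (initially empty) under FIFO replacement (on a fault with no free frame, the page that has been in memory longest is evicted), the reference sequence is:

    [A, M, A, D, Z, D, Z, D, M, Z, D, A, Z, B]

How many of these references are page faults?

A: miss, frames (A)
M: miss, frames (A M)
A: hit
D: miss, evict A, frames (M D)
Z: miss, evict M, frames (D Z)
D: hit
Z: hit
D: hit
M: miss, evict D, frames (Z M)
Z: hit
D: miss, evict Z, frames (M D)
A: miss, evict M, frames (D A)
Z: miss, evict D, frames (A Z)
B: miss, evict A, frames (Z B)
Page faults: 9.

9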